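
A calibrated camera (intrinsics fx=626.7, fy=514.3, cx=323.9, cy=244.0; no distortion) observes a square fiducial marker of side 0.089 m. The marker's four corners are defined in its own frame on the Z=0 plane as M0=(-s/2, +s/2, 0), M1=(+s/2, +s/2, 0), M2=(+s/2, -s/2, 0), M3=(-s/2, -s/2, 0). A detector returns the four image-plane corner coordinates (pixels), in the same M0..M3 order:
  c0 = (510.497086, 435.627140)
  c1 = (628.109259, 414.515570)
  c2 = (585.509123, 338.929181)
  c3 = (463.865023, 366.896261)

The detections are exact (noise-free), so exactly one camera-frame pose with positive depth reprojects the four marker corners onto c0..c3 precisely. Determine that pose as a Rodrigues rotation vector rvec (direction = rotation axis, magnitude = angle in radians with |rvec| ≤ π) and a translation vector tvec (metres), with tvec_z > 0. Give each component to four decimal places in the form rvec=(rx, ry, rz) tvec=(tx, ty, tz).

Intrinsics K: fx=626.7, fy=514.3, cx=323.9, cy=244.0
Marker side s = 0.089 m; corners in marker frame (Z=0):
  M0 = (-0.0445, +0.0445, 0)
  M1 = (+0.0445, +0.0445, 0)
  M2 = (+0.0445, -0.0445, 0)
  M3 = (-0.0445, -0.0445, 0)
Detected image corners:
  c0 = (510.497086, 435.627140) px
  c1 = (628.109259, 414.515570) px
  c2 = (585.509123, 338.929181) px
  c3 = (463.865023, 366.896261) px
Planar DLT: solve 8×8 A·h = b for H (H[2,2]=1):
  H  [+887.77137 +879.23354 +545.46215]
  H  [-598.58808 +1077.50809 +390.55370]
  H  [-0.83304 +0.68938 +1.00000]
B = K⁻¹H; ‖b₁‖=2.167183, ‖b₂‖=2.167183; λ = 2/(‖b₁‖+‖b₂‖) = 0.461428, sign → tz>0 ⇒ λ=+0.461428
r₁ = λ·B[:,0] = (+0.85232,-0.35469,-0.38439); r₂ = λ·B[:,1] = (+0.48296,+0.81582,+0.31810)
r₃ = r₁×r₂ = (+0.20077,-0.45677,+0.86664); SVD([r₁ r₂ r₃]) → R = UVᵀ:
  R  [+0.85232 +0.48296 +0.20077]
  R  [-0.35469 +0.81582 -0.45677]
  R  [-0.38439 +0.31810 +0.86664]
t = (+0.16313, +0.13149, +0.46143) m
tr R = 2.534772; θ = arccos((tr R − 1)/2) = 0.696042 rad = 39.880°
axis k = ((R−Rᵀ)₃₂, (R−Rᵀ)₁₃, (R−Rᵀ)₂₁) / (2 sinθ) = (+0.604246, +0.456308, -0.653199)
rvec = θ·k = (+0.420581, +0.317610, -0.454654)

rvec=(0.4206, 0.3176, -0.4547) tvec=(0.1631, 0.1315, 0.4614)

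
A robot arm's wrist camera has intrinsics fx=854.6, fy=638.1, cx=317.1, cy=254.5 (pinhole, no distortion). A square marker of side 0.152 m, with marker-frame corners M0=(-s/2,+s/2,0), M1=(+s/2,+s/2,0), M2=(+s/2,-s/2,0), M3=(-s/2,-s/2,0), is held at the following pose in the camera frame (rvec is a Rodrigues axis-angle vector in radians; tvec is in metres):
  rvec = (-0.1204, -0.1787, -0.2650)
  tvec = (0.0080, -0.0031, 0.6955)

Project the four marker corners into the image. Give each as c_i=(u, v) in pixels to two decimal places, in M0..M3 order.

c0=(261.81, 338.46) c1=(439.57, 300.59) c2=(388.11, 170.11) c3=(211.90, 201.67)

Intrinsics K: fx=854.6, fy=638.1, cx=317.1, cy=254.5
Marker side s = 0.152 m; corners in marker frame (Z=0):
  M0 = (-0.0760, +0.0760, 0)
  M1 = (+0.0760, +0.0760, 0)
  M2 = (+0.0760, -0.0760, 0)
  M3 = (-0.0760, -0.0760, 0)
rvec = (-0.1204, -0.1787, -0.2650), |rvec| = θ = 0.34155 rad = 19.569°
Rodrigues: sinθ=0.33495, 1−cosθ=0.05776; R = I + sinθ·[k]× + (1−cosθ)·[k]×²:
    [+0.94942 +0.27053 -0.15945]
    [-0.24922 +0.95805 +0.14152]
    [+0.19104 -0.09462 +0.97701]
t = (0.0080, -0.0031, 0.6955) m
M0: Pc = R·M0+t = (-0.04360, +0.08865, +0.67379); u = 854.6·(-0.04360)/0.67379 + 317.1 = 261.8061, v = 638.1·(+0.08865)/0.67379 + 254.5 = 338.4571
M1: Pc = R·M1+t = (+0.10072, +0.05077, +0.70283); u = 854.6·(+0.10072)/0.70283 + 317.1 = 439.5650, v = 638.1·(+0.05077)/0.70283 + 254.5 = 300.5949
M2: Pc = R·M2+t = (+0.05960, -0.09485, +0.71721); u = 854.6·(+0.05960)/0.71721 + 317.1 = 388.1113, v = 638.1·(-0.09485)/0.71721 + 254.5 = 170.1098
M3: Pc = R·M3+t = (-0.08472, -0.05697, +0.68817); u = 854.6·(-0.08472)/0.68817 + 317.1 = 211.8963, v = 638.1·(-0.05697)/0.68817 + 254.5 = 201.6745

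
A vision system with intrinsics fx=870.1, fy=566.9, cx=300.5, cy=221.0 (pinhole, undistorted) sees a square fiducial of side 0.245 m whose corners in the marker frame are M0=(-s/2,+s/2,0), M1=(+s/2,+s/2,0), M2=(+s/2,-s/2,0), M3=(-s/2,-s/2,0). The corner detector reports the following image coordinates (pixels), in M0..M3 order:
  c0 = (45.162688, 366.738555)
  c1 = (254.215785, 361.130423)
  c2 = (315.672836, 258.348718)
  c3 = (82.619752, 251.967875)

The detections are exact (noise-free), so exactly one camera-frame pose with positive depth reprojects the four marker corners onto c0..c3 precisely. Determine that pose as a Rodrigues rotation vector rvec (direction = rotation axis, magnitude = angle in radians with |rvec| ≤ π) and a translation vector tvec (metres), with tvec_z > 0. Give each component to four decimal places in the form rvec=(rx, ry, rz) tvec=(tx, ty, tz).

Intrinsics K: fx=870.1, fy=566.9, cx=300.5, cy=221.0
Marker side s = 0.245 m; corners in marker frame (Z=0):
  M0 = (-0.1225, +0.1225, 0)
  M1 = (+0.1225, +0.1225, 0)
  M2 = (+0.1225, -0.1225, 0)
  M3 = (-0.1225, -0.1225, 0)
Detected image corners:
  c0 = (45.162688, 366.738555) px
  c1 = (254.215785, 361.130423) px
  c2 = (315.672836, 258.348718) px
  c3 = (82.619752, 251.967875) px
Planar DLT: solve 8×8 A·h = b for H (H[2,2]=1):
  H  [+977.12513 -109.78051 +178.83659]
  H  [+138.60501 +610.83879 +313.17719]
  H  [+0.44793 +0.54337 +1.00000]
B = K⁻¹H; ‖b₁‖=1.069177, ‖b₂‖=1.069177; λ = 2/(‖b₁‖+‖b₂‖) = 0.935299, sign → tz>0 ⇒ λ=+0.935299
r₁ = λ·B[:,0] = (+0.90565,+0.06535,+0.41895); r₂ = λ·B[:,1] = (-0.29352,+0.80967,+0.50821)
r₃ = r₁×r₂ = (-0.30600,-0.58323,+0.75246); SVD([r₁ r₂ r₃]) → R = UVᵀ:
  R  [+0.90565 -0.29352 -0.30600]
  R  [+0.06535 +0.80967 -0.58323]
  R  [+0.41895 +0.50821 +0.75246]
t = (-0.13078, +0.15208, +0.93530) m
tr R = 2.467788; θ = arccos((tr R − 1)/2) = 0.746759 rad = 42.786°
axis k = ((R−Rᵀ)₃₂, (R−Rᵀ)₁₃, (R−Rᵀ)₂₁) / (2 sinθ) = (+0.803401, -0.533632, +0.264165)
rvec = θ·k = (+0.599947, -0.398495, +0.197268)

rvec=(0.5999, -0.3985, 0.1973) tvec=(-0.1308, 0.1521, 0.9353)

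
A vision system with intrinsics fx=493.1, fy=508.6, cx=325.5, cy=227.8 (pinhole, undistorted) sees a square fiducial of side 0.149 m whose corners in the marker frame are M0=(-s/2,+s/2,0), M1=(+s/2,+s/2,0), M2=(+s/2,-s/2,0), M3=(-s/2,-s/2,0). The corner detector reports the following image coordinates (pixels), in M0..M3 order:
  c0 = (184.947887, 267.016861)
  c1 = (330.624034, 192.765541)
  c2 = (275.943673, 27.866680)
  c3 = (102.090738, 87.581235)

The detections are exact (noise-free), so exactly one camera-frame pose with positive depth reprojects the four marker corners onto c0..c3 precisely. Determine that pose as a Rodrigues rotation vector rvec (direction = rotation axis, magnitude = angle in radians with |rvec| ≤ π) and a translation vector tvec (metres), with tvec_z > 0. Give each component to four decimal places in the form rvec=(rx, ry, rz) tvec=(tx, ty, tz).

Intrinsics K: fx=493.1, fy=508.6, cx=325.5, cy=227.8
Marker side s = 0.149 m; corners in marker frame (Z=0):
  M0 = (-0.0745, +0.0745, 0)
  M1 = (+0.0745, +0.0745, 0)
  M2 = (+0.0745, -0.0745, 0)
  M3 = (-0.0745, -0.0745, 0)
Detected image corners:
  c0 = (184.947887, 267.016861) px
  c1 = (330.624034, 192.765541) px
  c2 = (275.943673, 27.866680) px
  c3 = (102.090738, 87.581235) px
Planar DLT: solve 8×8 A·h = b for H (H[2,2]=1):
  H  [+1263.13233 +635.16199 +230.69966]
  H  [-325.94782 +1268.04357 +146.77454]
  H  [+0.87984 +0.80494 +1.00000]
B = K⁻¹H; ‖b₁‖=2.401854, ‖b₂‖=2.401854; λ = 2/(‖b₁‖+‖b₂‖) = 0.416345, sign → tz>0 ⇒ λ=+0.416345
r₁ = λ·B[:,0] = (+0.82471,-0.43090,+0.36632); r₂ = λ·B[:,1] = (+0.31507,+0.88793,+0.33513)
r₃ = r₁×r₂ = (-0.46967,-0.16097,+0.86804); SVD([r₁ r₂ r₃]) → R = UVᵀ:
  R  [+0.82471 +0.31507 -0.46967]
  R  [-0.43090 +0.88793 -0.16097]
  R  [+0.36632 +0.33513 +0.86804]
t = (-0.08004, -0.06633, +0.41635) m
tr R = 2.580679; θ = arccos((tr R − 1)/2) = 0.659434 rad = 37.783°
axis k = ((R−Rᵀ)₃₂, (R−Rᵀ)₁₃, (R−Rᵀ)₂₁) / (2 sinθ) = (+0.404870, -0.682249, -0.608783)
rvec = θ·k = (+0.266985, -0.449898, -0.401452)

rvec=(0.2670, -0.4499, -0.4015) tvec=(-0.0800, -0.0663, 0.4163)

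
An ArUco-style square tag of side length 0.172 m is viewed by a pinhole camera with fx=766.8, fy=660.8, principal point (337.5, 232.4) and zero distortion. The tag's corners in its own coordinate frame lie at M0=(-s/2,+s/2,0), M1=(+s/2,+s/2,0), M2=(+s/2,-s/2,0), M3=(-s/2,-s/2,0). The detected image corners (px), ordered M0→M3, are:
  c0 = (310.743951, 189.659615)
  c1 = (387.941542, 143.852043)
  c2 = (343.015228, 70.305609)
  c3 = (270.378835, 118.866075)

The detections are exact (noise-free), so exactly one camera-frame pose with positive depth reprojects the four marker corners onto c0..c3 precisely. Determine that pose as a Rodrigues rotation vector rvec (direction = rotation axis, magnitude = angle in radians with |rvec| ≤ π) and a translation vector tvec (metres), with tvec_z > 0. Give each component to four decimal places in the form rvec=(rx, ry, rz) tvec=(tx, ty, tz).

rvec=(-0.1082, 0.5062, -0.4988) tvec=(-0.0188, -0.2038, 1.3258)

Intrinsics K: fx=766.8, fy=660.8, cx=337.5, cy=232.4
Marker side s = 0.172 m; corners in marker frame (Z=0):
  M0 = (-0.0860, +0.0860, 0)
  M1 = (+0.0860, +0.0860, 0)
  M2 = (+0.0860, -0.0860, 0)
  M3 = (-0.0860, -0.0860, 0)
Detected image corners:
  c0 = (310.743951, 189.659615) px
  c1 = (387.941542, 143.852043) px
  c2 = (343.015228, 70.305609) px
  c3 = (270.378835, 118.866075) px
Planar DLT: solve 8×8 A·h = b for H (H[2,2]=1):
  H  [+327.03701 +193.12347 +326.65158]
  H  [-317.59757 +397.67874 +130.82590]
  H  [-0.33028 -0.16597 +1.00000]
B = K⁻¹H; ‖b₁‖=0.754288, ‖b₂‖=0.754288; λ = 2/(‖b₁‖+‖b₂‖) = 1.325754, sign → tz>0 ⇒ λ=+1.325754
r₁ = λ·B[:,0] = (+0.75815,-0.48320,-0.43787); r₂ = λ·B[:,1] = (+0.43074,+0.87524,-0.22003)
r₃ = r₁×r₂ = (+0.48956,-0.02179,+0.87170); SVD([r₁ r₂ r₃]) → R = UVᵀ:
  R  [+0.75815 +0.43074 +0.48956]
  R  [-0.48320 +0.87524 -0.02179]
  R  [-0.43787 -0.22003 +0.87170]
t = (-0.01876, -0.20379, +1.32575) m
tr R = 2.505092; θ = arccos((tr R − 1)/2) = 0.718877 rad = 41.189°
axis k = ((R−Rᵀ)₃₂, (R−Rᵀ)₁₃, (R−Rᵀ)₂₁) / (2 sinθ) = (-0.150513, +0.704152, -0.693914)
rvec = θ·k = (-0.108200, +0.506198, -0.498839)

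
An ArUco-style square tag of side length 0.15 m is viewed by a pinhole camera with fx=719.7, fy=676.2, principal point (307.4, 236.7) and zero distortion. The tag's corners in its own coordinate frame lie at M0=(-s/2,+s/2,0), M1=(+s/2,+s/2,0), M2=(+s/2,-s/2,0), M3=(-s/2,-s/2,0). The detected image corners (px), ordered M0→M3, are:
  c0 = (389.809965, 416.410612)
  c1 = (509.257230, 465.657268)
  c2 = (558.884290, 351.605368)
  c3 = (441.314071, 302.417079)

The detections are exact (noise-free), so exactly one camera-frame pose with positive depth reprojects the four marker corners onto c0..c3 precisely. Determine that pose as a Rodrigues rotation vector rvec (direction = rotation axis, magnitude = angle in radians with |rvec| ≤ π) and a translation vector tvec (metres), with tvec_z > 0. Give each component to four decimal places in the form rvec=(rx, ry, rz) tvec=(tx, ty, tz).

rvec=(-0.0675, -0.0446, 0.4180) tvec=(0.1924, 0.1795, 0.8255)

Intrinsics K: fx=719.7, fy=676.2, cx=307.4, cy=236.7
Marker side s = 0.15 m; corners in marker frame (Z=0):
  M0 = (-0.0750, +0.0750, 0)
  M1 = (+0.0750, +0.0750, 0)
  M2 = (+0.0750, -0.0750, 0)
  M3 = (-0.0750, -0.0750, 0)
Detected image corners:
  c0 = (389.809965, 416.410612) px
  c1 = (509.257230, 465.657268) px
  c2 = (558.884290, 351.605368) px
  c3 = (441.314071, 302.417079) px
Planar DLT: solve 8×8 A·h = b for H (H[2,2]=1):
  H  [+806.92308 -380.01024 +475.14605]
  H  [+341.78941 +725.43660 +383.70177]
  H  [+0.03561 -0.09040 +1.00000]
B = K⁻¹H; ‖b₁‖=1.211409, ‖b₂‖=1.211409; λ = 2/(‖b₁‖+‖b₂‖) = 0.825485, sign → tz>0 ⇒ λ=+0.825485
r₁ = λ·B[:,0] = (+0.91297,+0.40696,+0.02939); r₂ = λ·B[:,1] = (-0.40399,+0.91171,-0.07462)
r₃ = r₁×r₂ = (-0.05717,+0.05625,+0.99678); SVD([r₁ r₂ r₃]) → R = UVᵀ:
  R  [+0.91297 -0.40399 -0.05717]
  R  [+0.40696 +0.91171 +0.05625]
  R  [+0.02939 -0.07462 +0.99678]
t = (+0.19240, +0.17946, +0.82549) m
tr R = 2.821466; θ = arccos((tr R − 1)/2) = 0.425741 rad = 24.393°
axis k = ((R−Rᵀ)₃₂, (R−Rᵀ)₁₃, (R−Rᵀ)₂₁) / (2 sinθ) = (-0.158449, -0.104797, +0.981790)
rvec = θ·k = (-0.067458, -0.044616, +0.417988)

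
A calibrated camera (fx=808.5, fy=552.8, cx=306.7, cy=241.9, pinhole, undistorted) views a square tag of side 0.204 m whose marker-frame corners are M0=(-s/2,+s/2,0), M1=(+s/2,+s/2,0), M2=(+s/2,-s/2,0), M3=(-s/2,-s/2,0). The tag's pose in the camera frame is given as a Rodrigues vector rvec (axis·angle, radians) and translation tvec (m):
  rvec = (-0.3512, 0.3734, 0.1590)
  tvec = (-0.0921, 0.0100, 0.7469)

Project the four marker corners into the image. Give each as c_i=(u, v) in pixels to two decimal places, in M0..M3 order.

Intrinsics K: fx=808.5, fy=552.8, cx=306.7, cy=241.9
Marker side s = 0.204 m; corners in marker frame (Z=0):
  M0 = (-0.1020, +0.1020, 0)
  M1 = (+0.1020, +0.1020, 0)
  M2 = (+0.1020, -0.1020, 0)
  M3 = (-0.1020, -0.1020, 0)
rvec = (-0.3512, 0.3734, 0.1590), |rvec| = θ = 0.53670 rad = 30.751°
Rodrigues: sinθ=0.51131, 1−cosθ=0.14060; R = I + sinθ·[k]× + (1−cosθ)·[k]×²:
    [+0.91960 -0.21549 +0.32847]
    [+0.08747 +0.92746 +0.36356]
    [-0.38299 -0.30560 +0.87174]
t = (-0.0921, 0.0100, 0.7469) m
M0: Pc = R·M0+t = (-0.20788, +0.09568, +0.75479); u = 808.5·(-0.20788)/0.75479 + 306.7 = 84.0294, v = 552.8·(+0.09568)/0.75479 + 241.9 = 311.9739
M1: Pc = R·M1+t = (-0.02028, +0.11352, +0.67666); u = 808.5·(-0.02028)/0.67666 + 306.7 = 282.4688, v = 552.8·(+0.11352)/0.67666 + 241.9 = 334.6417
M2: Pc = R·M2+t = (+0.02368, -0.07568, +0.73901); u = 808.5·(+0.02368)/0.73901 + 306.7 = 332.6058, v = 552.8·(-0.07568)/0.73901 + 241.9 = 185.2898
M3: Pc = R·M3+t = (-0.16392, -0.09352, +0.81714); u = 808.5·(-0.16392)/0.81714 + 306.7 = 144.5124, v = 552.8·(-0.09352)/0.81714 + 241.9 = 178.6315

c0=(84.03, 311.97) c1=(282.47, 334.64) c2=(332.61, 185.29) c3=(144.51, 178.63)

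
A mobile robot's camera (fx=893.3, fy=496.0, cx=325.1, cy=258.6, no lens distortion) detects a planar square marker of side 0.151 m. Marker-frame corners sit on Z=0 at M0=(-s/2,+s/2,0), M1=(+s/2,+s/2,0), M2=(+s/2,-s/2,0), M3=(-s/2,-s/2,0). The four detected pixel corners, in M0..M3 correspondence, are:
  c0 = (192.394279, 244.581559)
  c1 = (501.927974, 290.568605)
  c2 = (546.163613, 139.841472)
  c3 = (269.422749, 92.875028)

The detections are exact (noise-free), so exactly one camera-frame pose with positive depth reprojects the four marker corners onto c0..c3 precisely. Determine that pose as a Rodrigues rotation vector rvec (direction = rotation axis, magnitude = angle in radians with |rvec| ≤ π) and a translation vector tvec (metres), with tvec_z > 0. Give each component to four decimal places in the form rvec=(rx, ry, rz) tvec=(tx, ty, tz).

Intrinsics K: fx=893.3, fy=496.0, cx=325.1, cy=258.6
Marker side s = 0.151 m; corners in marker frame (Z=0):
  M0 = (-0.0755, +0.0755, 0)
  M1 = (+0.0755, +0.0755, 0)
  M2 = (+0.0755, -0.0755, 0)
  M3 = (-0.0755, -0.0755, 0)
Detected image corners:
  c0 = (192.394279, 244.581559) px
  c1 = (501.927974, 290.568605) px
  c2 = (546.163613, 139.841472) px
  c3 = (269.422749, 92.875028) px
Planar DLT: solve 8×8 A·h = b for H (H[2,2]=1):
  H  [+2031.70212 -659.24102 +381.86781]
  H  [+356.80175 +869.25700 +188.48435]
  H  [+0.25442 -0.68823 +1.00000]
B = K⁻¹H; ‖b₁‖=2.273577, ‖b₂‖=2.273577; λ = 2/(‖b₁‖+‖b₂‖) = 0.439836, sign → tz>0 ⇒ λ=+0.439836
r₁ = λ·B[:,0] = (+0.95963,+0.25806,+0.11190); r₂ = λ·B[:,1] = (-0.21443,+0.92865,-0.30271)
r₃ = r₁×r₂ = (-0.18203,+0.26649,+0.94649); SVD([r₁ r₂ r₃]) → R = UVᵀ:
  R  [+0.95963 -0.21443 -0.18203]
  R  [+0.25806 +0.92865 +0.26649]
  R  [+0.11190 -0.30271 +0.94649]
t = (+0.02795, -0.06218, +0.43984) m
tr R = 2.834768; θ = arccos((tr R − 1)/2) = 0.409339 rad = 23.453°
axis k = ((R−Rᵀ)₃₂, (R−Rᵀ)₁₃, (R−Rᵀ)₂₁) / (2 sinθ) = (-0.715067, -0.369265, +0.593568)
rvec = θ·k = (-0.292705, -0.151155, +0.242970)

rvec=(-0.2927, -0.1512, 0.2430) tvec=(0.0280, -0.0622, 0.4398)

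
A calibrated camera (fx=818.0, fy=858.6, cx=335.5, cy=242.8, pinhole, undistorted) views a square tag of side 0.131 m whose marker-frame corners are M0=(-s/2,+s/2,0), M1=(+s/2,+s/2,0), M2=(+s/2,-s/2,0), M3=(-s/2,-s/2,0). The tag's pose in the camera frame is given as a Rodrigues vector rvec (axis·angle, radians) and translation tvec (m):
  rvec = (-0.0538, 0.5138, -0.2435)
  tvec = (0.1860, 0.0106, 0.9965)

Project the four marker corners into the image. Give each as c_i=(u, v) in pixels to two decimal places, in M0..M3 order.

c0=(451.73, 318.59) c1=(553.65, 294.92) c2=(526.44, 181.97) c3=(427.62, 212.16)

Intrinsics K: fx=818.0, fy=858.6, cx=335.5, cy=242.8
Marker side s = 0.131 m; corners in marker frame (Z=0):
  M0 = (-0.0655, +0.0655, 0)
  M1 = (+0.0655, +0.0655, 0)
  M2 = (+0.0655, -0.0655, 0)
  M3 = (-0.0655, -0.0655, 0)
rvec = (-0.0538, 0.5138, -0.2435), |rvec| = θ = 0.57112 rad = 32.723°
Rodrigues: sinθ=0.54057, 1−cosθ=0.15870; R = I + sinθ·[k]× + (1−cosθ)·[k]×²:
    [+0.84270 +0.21703 +0.49269]
    [-0.24393 +0.96974 -0.00995]
    [-0.47995 -0.11180 +0.87015]
t = (0.1860, 0.0106, 0.9965) m
M0: Pc = R·M0+t = (+0.14502, +0.09010, +1.02061); u = 818.0·(+0.14502)/1.02061 + 335.5 = 451.7289, v = 858.6·(+0.09010)/1.02061 + 242.8 = 318.5935
M1: Pc = R·M1+t = (+0.25541, +0.05814, +0.95774); u = 818.0·(+0.25541)/0.95774 + 335.5 = 553.6460, v = 858.6·(+0.05814)/0.95774 + 242.8 = 294.9225
M2: Pc = R·M2+t = (+0.22698, -0.06890, +0.97239); u = 818.0·(+0.22698)/0.97239 + 335.5 = 526.4439, v = 858.6·(-0.06890)/0.97239 + 242.8 = 181.9666
M3: Pc = R·M3+t = (+0.11659, -0.03694, +1.03526); u = 818.0·(+0.11659)/1.03526 + 335.5 = 427.6205, v = 858.6·(-0.03694)/1.03526 + 242.8 = 212.1627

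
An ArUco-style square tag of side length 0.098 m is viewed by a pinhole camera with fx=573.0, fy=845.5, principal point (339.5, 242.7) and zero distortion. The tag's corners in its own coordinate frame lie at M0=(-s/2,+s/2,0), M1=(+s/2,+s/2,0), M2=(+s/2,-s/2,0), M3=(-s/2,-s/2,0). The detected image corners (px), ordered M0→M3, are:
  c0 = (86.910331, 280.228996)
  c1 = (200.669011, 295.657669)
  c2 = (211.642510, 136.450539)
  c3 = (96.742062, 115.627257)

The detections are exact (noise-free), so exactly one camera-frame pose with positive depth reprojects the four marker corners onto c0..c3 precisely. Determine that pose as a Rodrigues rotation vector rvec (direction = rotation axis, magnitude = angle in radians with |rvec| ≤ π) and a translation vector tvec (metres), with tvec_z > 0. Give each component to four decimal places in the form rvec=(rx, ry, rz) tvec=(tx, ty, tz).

rvec=(0.0765, -0.1624, 0.1112) tvec=(-0.1684, -0.0211, 0.5087)

Intrinsics K: fx=573.0, fy=845.5, cx=339.5, cy=242.7
Marker side s = 0.098 m; corners in marker frame (Z=0):
  M0 = (-0.0490, +0.0490, 0)
  M1 = (+0.0490, +0.0490, 0)
  M2 = (+0.0490, -0.0490, 0)
  M3 = (-0.0490, -0.0490, 0)
Detected image corners:
  c0 = (86.910331, 280.228996) px
  c1 = (200.669011, 295.657669) px
  c2 = (211.642510, 136.450539) px
  c3 = (96.742062, 115.627257) px
Planar DLT: solve 8×8 A·h = b for H (H[2,2]=1):
  H  [+1215.05370 -86.64958 +149.86858]
  H  [+252.11063 +1678.86683 +207.65718]
  H  [+0.32527 +0.13150 +1.00000]
B = K⁻¹H; ‖b₁‖=1.965736, ‖b₂‖=1.965736; λ = 2/(‖b₁‖+‖b₂‖) = 0.508715, sign → tz>0 ⇒ λ=+0.508715
r₁ = λ·B[:,0] = (+0.98070,+0.10419,+0.16547); r₂ = λ·B[:,1] = (-0.11656,+0.99093,+0.06690)
r₃ = r₁×r₂ = (-0.15700,-0.08489,+0.98394); SVD([r₁ r₂ r₃]) → R = UVᵀ:
  R  [+0.98070 -0.11656 -0.15700]
  R  [+0.10419 +0.99093 -0.08489]
  R  [+0.16547 +0.06690 +0.98394]
t = (-0.16836, -0.02108, +0.50872) m
tr R = 2.955566; θ = arccos((tr R − 1)/2) = 0.211186 rad = 12.100°
axis k = ((R−Rᵀ)₃₂, (R−Rᵀ)₁₃, (R−Rᵀ)₂₁) / (2 sinθ) = (+0.362059, -0.769187, +0.526558)
rvec = θ·k = (+0.076462, -0.162442, +0.111202)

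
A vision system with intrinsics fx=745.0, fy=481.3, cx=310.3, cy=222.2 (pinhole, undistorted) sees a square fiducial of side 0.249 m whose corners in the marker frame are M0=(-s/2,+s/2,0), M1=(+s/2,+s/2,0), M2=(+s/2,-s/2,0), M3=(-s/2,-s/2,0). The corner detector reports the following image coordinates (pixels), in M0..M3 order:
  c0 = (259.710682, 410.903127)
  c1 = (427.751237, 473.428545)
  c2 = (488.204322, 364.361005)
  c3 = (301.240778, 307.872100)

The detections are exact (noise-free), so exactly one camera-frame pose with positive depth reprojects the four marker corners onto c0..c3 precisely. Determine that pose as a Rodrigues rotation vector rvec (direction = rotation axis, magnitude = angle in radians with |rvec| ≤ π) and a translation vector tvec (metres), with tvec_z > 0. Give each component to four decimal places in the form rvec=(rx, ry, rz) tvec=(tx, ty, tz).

rvec=(0.2418, 0.4373, 0.2997) tvec=(0.0671, 0.3256, 0.9355)

Intrinsics K: fx=745.0, fy=481.3, cx=310.3, cy=222.2
Marker side s = 0.249 m; corners in marker frame (Z=0):
  M0 = (-0.1245, +0.1245, 0)
  M1 = (+0.1245, +0.1245, 0)
  M2 = (+0.1245, -0.1245, 0)
  M3 = (-0.1245, -0.1245, 0)
Detected image corners:
  c0 = (259.710682, 410.903127) px
  c1 = (427.751237, 473.428545) px
  c2 = (488.204322, 364.361005) px
  c3 = (301.240778, 307.872100) px
Planar DLT: solve 8×8 A·h = b for H (H[2,2]=1):
  H  [+562.30444 -87.62050 +363.77458]
  H  [+82.33655 +546.76267 +389.70624]
  H  [-0.40376 +0.31215 +1.00000]
B = K⁻¹H; ‖b₁‖=1.068937, ‖b₂‖=1.068937; λ = 2/(‖b₁‖+‖b₂‖) = 0.935508, sign → tz>0 ⇒ λ=+0.935508
r₁ = λ·B[:,0] = (+0.86342,+0.33442,-0.37772); r₂ = λ·B[:,1] = (-0.23166,+0.92793,+0.29202)
r₃ = r₁×r₂ = (+0.44816,-0.16464,+0.87866); SVD([r₁ r₂ r₃]) → R = UVᵀ:
  R  [+0.86342 -0.23166 +0.44816]
  R  [+0.33442 +0.92793 -0.16464]
  R  [-0.37772 +0.29202 +0.87866]
t = (+0.06715, +0.32558, +0.93551) m
tr R = 2.670016; θ = arccos((tr R − 1)/2) = 0.582649 rad = 33.383°
axis k = ((R−Rᵀ)₃₂, (R−Rᵀ)₁₃, (R−Rᵀ)₂₁) / (2 sinθ) = (+0.414963, +0.750471, +0.514391)
rvec = θ·k = (+0.241778, +0.437261, +0.299710)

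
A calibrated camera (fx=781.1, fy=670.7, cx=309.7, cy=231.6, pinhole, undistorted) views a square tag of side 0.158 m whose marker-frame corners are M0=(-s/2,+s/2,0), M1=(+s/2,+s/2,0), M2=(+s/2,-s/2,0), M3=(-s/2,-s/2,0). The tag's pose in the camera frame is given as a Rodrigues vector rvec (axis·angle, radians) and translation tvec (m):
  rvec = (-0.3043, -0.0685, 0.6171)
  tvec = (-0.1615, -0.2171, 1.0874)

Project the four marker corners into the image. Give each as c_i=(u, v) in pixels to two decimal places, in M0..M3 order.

c0=(111.79, 104.59) c1=(205.73, 161.90) c2=(272.40, 91.06) c3=(182.22, 36.48)

Intrinsics K: fx=781.1, fy=670.7, cx=309.7, cy=231.6
Marker side s = 0.158 m; corners in marker frame (Z=0):
  M0 = (-0.0790, +0.0790, 0)
  M1 = (+0.0790, +0.0790, 0)
  M2 = (+0.0790, -0.0790, 0)
  M3 = (-0.0790, -0.0790, 0)
rvec = (-0.3043, -0.0685, 0.6171), |rvec| = θ = 0.69145 rad = 39.617°
Rodrigues: sinθ=0.63765, 1−cosθ=0.22968; R = I + sinθ·[k]× + (1−cosθ)·[k]×²:
    [+0.81481 -0.55908 -0.15338]
    [+0.57910 +0.77258 +0.26032]
    [-0.02704 -0.30093 +0.95326]
t = (-0.1615, -0.2171, 1.0874) m
M0: Pc = R·M0+t = (-0.27004, -0.20182, +1.06576); u = 781.1·(-0.27004)/1.06576 + 309.7 = 111.7895, v = 670.7·(-0.20182)/1.06576 + 231.6 = 104.5945
M1: Pc = R·M1+t = (-0.14130, -0.11032, +1.06149); u = 781.1·(-0.14130)/1.06149 + 309.7 = 205.7261, v = 670.7·(-0.11032)/1.06149 + 231.6 = 161.8963
M2: Pc = R·M2+t = (-0.05296, -0.23238, +1.10904); u = 781.1·(-0.05296)/1.10904 + 309.7 = 272.3977, v = 670.7·(-0.23238)/1.10904 + 231.6 = 91.0635
M3: Pc = R·M3+t = (-0.18170, -0.32388, +1.11331); u = 781.1·(-0.18170)/1.11331 + 309.7 = 182.2171, v = 670.7·(-0.32388)/1.11331 + 231.6 = 36.4808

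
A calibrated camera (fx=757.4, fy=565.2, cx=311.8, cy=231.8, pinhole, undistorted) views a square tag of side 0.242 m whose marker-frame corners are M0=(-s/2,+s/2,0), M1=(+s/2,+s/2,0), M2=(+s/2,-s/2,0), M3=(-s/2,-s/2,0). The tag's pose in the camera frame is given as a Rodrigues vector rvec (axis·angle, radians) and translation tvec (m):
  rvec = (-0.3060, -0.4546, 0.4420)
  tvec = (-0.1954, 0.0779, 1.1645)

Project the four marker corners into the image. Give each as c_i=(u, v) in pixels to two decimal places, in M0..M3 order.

c0=(76.60, 297.39) c1=(221.27, 348.28) c2=(277.56, 245.75) c3=(148.34, 191.34)

Intrinsics K: fx=757.4, fy=565.2, cx=311.8, cy=231.8
Marker side s = 0.242 m; corners in marker frame (Z=0):
  M0 = (-0.1210, +0.1210, 0)
  M1 = (+0.1210, +0.1210, 0)
  M2 = (+0.1210, -0.1210, 0)
  M3 = (-0.1210, -0.1210, 0)
rvec = (-0.3060, -0.4546, 0.4420), |rvec| = θ = 0.70403 rad = 40.338°
Rodrigues: sinθ=0.64730, 1−cosθ=0.23776; R = I + sinθ·[k]× + (1−cosθ)·[k]×²:
    [+0.80715 -0.33965 -0.48284]
    [+0.47311 +0.86137 +0.18496]
    [+0.35309 -0.37773 +0.85595]
t = (-0.1954, 0.0779, 1.1645) m
M0: Pc = R·M0+t = (-0.33416, +0.12488, +1.07607); u = 757.4·(-0.33416)/1.07607 + 311.8 = 76.5968, v = 565.2·(+0.12488)/1.07607 + 231.8 = 297.3923
M1: Pc = R·M1+t = (-0.13883, +0.23937, +1.16152); u = 757.4·(-0.13883)/1.16152 + 311.8 = 221.2706, v = 565.2·(+0.23937)/1.16152 + 231.8 = 348.2794
M2: Pc = R·M2+t = (-0.05664, +0.03092, +1.25293); u = 757.4·(-0.05664)/1.25293 + 311.8 = 277.5631, v = 565.2·(+0.03092)/1.25293 + 231.8 = 245.7482
M3: Pc = R·M3+t = (-0.25197, -0.08357, +1.16748); u = 757.4·(-0.25197)/1.16748 + 311.8 = 148.3367, v = 565.2·(-0.08357)/1.16748 + 231.8 = 191.3412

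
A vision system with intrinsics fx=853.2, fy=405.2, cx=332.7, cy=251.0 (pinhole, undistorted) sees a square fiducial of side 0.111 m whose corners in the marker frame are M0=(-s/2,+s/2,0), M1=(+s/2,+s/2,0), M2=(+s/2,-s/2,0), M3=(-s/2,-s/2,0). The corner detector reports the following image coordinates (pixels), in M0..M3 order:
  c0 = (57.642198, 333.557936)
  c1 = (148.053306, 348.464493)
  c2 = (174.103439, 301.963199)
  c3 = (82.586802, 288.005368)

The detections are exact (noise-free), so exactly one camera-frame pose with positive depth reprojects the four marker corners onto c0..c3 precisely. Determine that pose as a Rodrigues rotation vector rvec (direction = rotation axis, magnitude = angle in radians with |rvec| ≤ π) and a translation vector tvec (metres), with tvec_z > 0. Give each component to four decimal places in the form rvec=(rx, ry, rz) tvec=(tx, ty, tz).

Intrinsics K: fx=853.2, fy=405.2, cx=332.7, cy=251.0
Marker side s = 0.111 m; corners in marker frame (Z=0):
  M0 = (-0.0555, +0.0555, 0)
  M1 = (+0.0555, +0.0555, 0)
  M2 = (+0.0555, -0.0555, 0)
  M3 = (-0.0555, -0.0555, 0)
Detected image corners:
  c0 = (57.642198, 333.557936) px
  c1 = (148.053306, 348.464493) px
  c2 = (174.103439, 301.963199) px
  c3 = (82.586802, 288.005368) px
Planar DLT: solve 8×8 A·h = b for H (H[2,2]=1):
  H  [+796.10002 -223.54675 +115.04854]
  H  [+65.71628 +431.39903 +317.98419]
  H  [-0.20225 +0.05280 +1.00000]
B = K⁻¹H; ‖b₁‖=1.071248, ‖b₂‖=1.071248; λ = 2/(‖b₁‖+‖b₂‖) = 0.933491, sign → tz>0 ⇒ λ=+0.933491
r₁ = λ·B[:,0] = (+0.94464,+0.26835,-0.18880); r₂ = λ·B[:,1] = (-0.26380,+0.96332,+0.04929)
r₃ = r₁×r₂ = (+0.19510,+0.00325,+0.98078); SVD([r₁ r₂ r₃]) → R = UVᵀ:
  R  [+0.94464 -0.26380 +0.19510]
  R  [+0.26835 +0.96332 +0.00325]
  R  [-0.18880 +0.04929 +0.98078]
t = (-0.23813, +0.15432, +0.93349) m
tr R = 2.888733; θ = arccos((tr R − 1)/2) = 0.335133 rad = 19.202°
axis k = ((R−Rᵀ)₃₂, (R−Rᵀ)₁₃, (R−Rᵀ)₂₁) / (2 sinθ) = (+0.069992, +0.583627, +0.809000)
rvec = θ·k = (+0.023457, +0.195592, +0.271122)

rvec=(0.0235, 0.1956, 0.2711) tvec=(-0.2381, 0.1543, 0.9335)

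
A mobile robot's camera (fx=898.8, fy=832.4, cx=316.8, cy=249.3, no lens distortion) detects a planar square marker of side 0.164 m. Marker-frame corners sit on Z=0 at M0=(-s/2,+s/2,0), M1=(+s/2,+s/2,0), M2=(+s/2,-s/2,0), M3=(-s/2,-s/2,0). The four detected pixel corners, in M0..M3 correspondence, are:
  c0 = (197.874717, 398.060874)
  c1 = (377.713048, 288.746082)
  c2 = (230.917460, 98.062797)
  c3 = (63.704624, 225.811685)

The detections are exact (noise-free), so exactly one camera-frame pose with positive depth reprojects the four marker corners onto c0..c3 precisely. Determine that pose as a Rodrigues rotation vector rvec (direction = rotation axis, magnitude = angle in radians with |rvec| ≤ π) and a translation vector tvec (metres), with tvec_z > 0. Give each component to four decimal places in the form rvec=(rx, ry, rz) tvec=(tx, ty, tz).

rvec=(0.1380, 0.3543, -0.6083) tvec=(-0.0705, 0.0048, 0.6135)

Intrinsics K: fx=898.8, fy=832.4, cx=316.8, cy=249.3
Marker side s = 0.164 m; corners in marker frame (Z=0):
  M0 = (-0.0820, +0.0820, 0)
  M1 = (+0.0820, +0.0820, 0)
  M2 = (+0.0820, -0.0820, 0)
  M3 = (-0.0820, -0.0820, 0)
Detected image corners:
  c0 = (197.874717, 398.060874) px
  c1 = (377.713048, 288.746082) px
  c2 = (230.917460, 98.062797) px
  c3 = (63.704624, 225.811685) px
Planar DLT: solve 8×8 A·h = b for H (H[2,2]=1):
  H  [+928.82079 +862.95286 +213.53917]
  H  [-872.84733 +1113.31609 +255.84192]
  H  [-0.59471 +0.03782 +1.00000]
B = K⁻¹H; ‖b₁‖=1.629881, ‖b₂‖=1.629881; λ = 2/(‖b₁‖+‖b₂‖) = 0.613542, sign → tz>0 ⇒ λ=+0.613542
r₁ = λ·B[:,0] = (+0.76264,-0.53407,-0.36488); r₂ = λ·B[:,1] = (+0.58089,+0.81365,+0.02320)
r₃ = r₁×r₂ = (+0.28449,-0.22965,+0.93076); SVD([r₁ r₂ r₃]) → R = UVᵀ:
  R  [+0.76264 +0.58089 +0.28449]
  R  [-0.53407 +0.81365 -0.22965]
  R  [-0.36488 +0.02320 +0.93076]
t = (-0.07049, +0.00482, +0.61354) m
tr R = 2.507058; θ = arccos((tr R − 1)/2) = 0.717383 rad = 41.103°
axis k = ((R−Rᵀ)₃₂, (R−Rᵀ)₁₃, (R−Rᵀ)₂₁) / (2 sinθ) = (+0.192310, +0.493885, -0.847994)
rvec = θ·k = (+0.137960, +0.354305, -0.608336)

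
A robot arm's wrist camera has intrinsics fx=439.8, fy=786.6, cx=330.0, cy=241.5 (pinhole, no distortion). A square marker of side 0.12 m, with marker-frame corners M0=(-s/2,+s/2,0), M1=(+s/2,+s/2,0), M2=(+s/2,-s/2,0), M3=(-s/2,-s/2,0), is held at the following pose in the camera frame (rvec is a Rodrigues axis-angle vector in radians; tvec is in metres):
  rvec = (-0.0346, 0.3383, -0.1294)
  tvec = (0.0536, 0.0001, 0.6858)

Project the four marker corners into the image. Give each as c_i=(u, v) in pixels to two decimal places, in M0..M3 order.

Intrinsics K: fx=439.8, fy=786.6, cx=330.0, cy=241.5
Marker side s = 0.12 m; corners in marker frame (Z=0):
  M0 = (-0.0600, +0.0600, 0)
  M1 = (+0.0600, +0.0600, 0)
  M2 = (+0.0600, -0.0600, 0)
  M3 = (-0.0600, -0.0600, 0)
rvec = (-0.0346, 0.3383, -0.1294), |rvec| = θ = 0.36385 rad = 20.847°
Rodrigues: sinθ=0.35588, 1−cosθ=0.06547; R = I + sinθ·[k]× + (1−cosθ)·[k]×²:
    [+0.93512 +0.12078 +0.33310]
    [-0.13235 +0.99113 +0.01219]
    [-0.32867 -0.05549 +0.94281]
t = (0.0536, 0.0001, 0.6858) m
M0: Pc = R·M0+t = (+0.00474, +0.06751, +0.70219); u = 439.8·(+0.00474)/0.70219 + 330.0 = 332.9682, v = 786.6·(+0.06751)/0.70219 + 241.5 = 317.1239
M1: Pc = R·M1+t = (+0.11695, +0.05163, +0.66275); u = 439.8·(+0.11695)/0.66275 + 330.0 = 407.6105, v = 786.6·(+0.05163)/0.66275 + 241.5 = 302.7741
M2: Pc = R·M2+t = (+0.10246, -0.06731, +0.66941); u = 439.8·(+0.10246)/0.66941 + 330.0 = 397.3166, v = 786.6·(-0.06731)/0.66941 + 241.5 = 162.4077
M3: Pc = R·M3+t = (-0.00975, -0.05143, +0.70885); u = 439.8·(-0.00975)/0.70885 + 330.0 = 323.9482, v = 786.6·(-0.05143)/0.70885 + 241.5 = 184.4327

c0=(332.97, 317.12) c1=(407.61, 302.77) c2=(397.32, 162.41) c3=(323.95, 184.43)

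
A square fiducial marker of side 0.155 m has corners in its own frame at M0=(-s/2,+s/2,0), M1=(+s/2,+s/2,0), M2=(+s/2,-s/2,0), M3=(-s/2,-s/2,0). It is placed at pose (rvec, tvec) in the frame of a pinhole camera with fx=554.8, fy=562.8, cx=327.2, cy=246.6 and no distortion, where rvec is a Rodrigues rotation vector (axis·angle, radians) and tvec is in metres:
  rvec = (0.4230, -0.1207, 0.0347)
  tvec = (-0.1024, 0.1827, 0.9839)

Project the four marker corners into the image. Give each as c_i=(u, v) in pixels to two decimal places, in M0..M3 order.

Intrinsics K: fx=554.8, fy=562.8, cx=327.2, cy=246.6
Marker side s = 0.155 m; corners in marker frame (Z=0):
  M0 = (-0.0775, +0.0775, 0)
  M1 = (+0.0775, +0.0775, 0)
  M2 = (+0.0775, -0.0775, 0)
  M3 = (-0.0775, -0.0775, 0)
rvec = (0.4230, -0.1207, 0.0347), |rvec| = θ = 0.44125 rad = 25.282°
Rodrigues: sinθ=0.42707, 1−cosθ=0.09578; R = I + sinθ·[k]× + (1−cosθ)·[k]×²:
    [+0.99224 -0.05870 -0.10960]
    [+0.00847 +0.91139 -0.41147]
    [+0.12404 +0.40735 +0.90481]
t = (-0.1024, 0.1827, 0.9839) m
M0: Pc = R·M0+t = (-0.18385, +0.25268, +1.00586); u = 554.8·(-0.18385)/1.00586 + 327.2 = 225.7950, v = 562.8·(+0.25268)/1.00586 + 246.6 = 387.9782
M1: Pc = R·M1+t = (-0.03005, +0.25399, +1.02508); u = 554.8·(-0.03005)/1.02508 + 327.2 = 310.9358, v = 562.8·(+0.25399)/1.02508 + 246.6 = 386.0471
M2: Pc = R·M2+t = (-0.02095, +0.11272, +0.96194); u = 554.8·(-0.02095)/0.96194 + 327.2 = 315.1160, v = 562.8·(+0.11272)/0.96194 + 246.6 = 312.5509
M3: Pc = R·M3+t = (-0.17475, +0.11141, +0.94272); u = 554.8·(-0.17475)/0.94272 + 327.2 = 224.3580, v = 562.8·(+0.11141)/0.94272 + 246.6 = 313.1123

c0=(225.79, 387.98) c1=(310.94, 386.05) c2=(315.12, 312.55) c3=(224.36, 313.11)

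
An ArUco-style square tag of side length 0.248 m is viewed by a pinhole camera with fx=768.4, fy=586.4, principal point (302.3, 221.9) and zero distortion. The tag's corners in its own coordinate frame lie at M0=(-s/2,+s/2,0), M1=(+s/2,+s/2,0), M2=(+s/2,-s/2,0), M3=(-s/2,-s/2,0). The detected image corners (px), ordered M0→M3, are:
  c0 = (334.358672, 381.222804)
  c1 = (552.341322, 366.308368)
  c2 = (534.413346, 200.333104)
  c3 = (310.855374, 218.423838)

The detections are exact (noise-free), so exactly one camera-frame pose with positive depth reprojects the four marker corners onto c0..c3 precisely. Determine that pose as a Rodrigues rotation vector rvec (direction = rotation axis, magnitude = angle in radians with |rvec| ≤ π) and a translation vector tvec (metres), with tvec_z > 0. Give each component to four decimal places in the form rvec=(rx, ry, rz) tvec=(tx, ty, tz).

Intrinsics K: fx=768.4, fy=586.4, cx=302.3, cy=221.9
Marker side s = 0.248 m; corners in marker frame (Z=0):
  M0 = (-0.1240, +0.1240, 0)
  M1 = (+0.1240, +0.1240, 0)
  M2 = (+0.1240, -0.1240, 0)
  M3 = (-0.1240, -0.1240, 0)
Detected image corners:
  c0 = (334.358672, 381.222804) px
  c1 = (552.341322, 366.308368) px
  c2 = (534.413346, 200.333104) px
  c3 = (310.855374, 218.423838) px
Planar DLT: solve 8×8 A·h = b for H (H[2,2]=1):
  H  [+861.01689 +130.44052 +432.21318]
  H  [-86.00885 +694.32356 +292.74262]
  H  [-0.06706 +0.10812 +1.00000]
B = K⁻¹H; ‖b₁‖=1.155258, ‖b₂‖=1.155258; λ = 2/(‖b₁‖+‖b₂‖) = 0.865608, sign → tz>0 ⇒ λ=+0.865608
r₁ = λ·B[:,0] = (+0.99278,-0.10500,-0.05805); r₂ = λ·B[:,1] = (+0.11012,+0.98950,+0.09359)
r₃ = r₁×r₂ = (+0.04761,-0.09931,+0.99392); SVD([r₁ r₂ r₃]) → R = UVᵀ:
  R  [+0.99278 +0.11012 +0.04761]
  R  [-0.10500 +0.98950 -0.09931]
  R  [-0.05805 +0.09359 +0.99392]
t = (+0.14635, +0.10457, +0.86561) m
tr R = 2.976196; θ = arccos((tr R − 1)/2) = 0.154438 rad = 8.849°
axis k = ((R−Rᵀ)₃₂, (R−Rᵀ)₁₃, (R−Rᵀ)₂₁) / (2 sinθ) = (+0.627009, +0.343424, -0.699228)
rvec = θ·k = (+0.096834, +0.053038, -0.107988)

rvec=(0.0968, 0.0530, -0.1080) tvec=(0.1463, 0.1046, 0.8656)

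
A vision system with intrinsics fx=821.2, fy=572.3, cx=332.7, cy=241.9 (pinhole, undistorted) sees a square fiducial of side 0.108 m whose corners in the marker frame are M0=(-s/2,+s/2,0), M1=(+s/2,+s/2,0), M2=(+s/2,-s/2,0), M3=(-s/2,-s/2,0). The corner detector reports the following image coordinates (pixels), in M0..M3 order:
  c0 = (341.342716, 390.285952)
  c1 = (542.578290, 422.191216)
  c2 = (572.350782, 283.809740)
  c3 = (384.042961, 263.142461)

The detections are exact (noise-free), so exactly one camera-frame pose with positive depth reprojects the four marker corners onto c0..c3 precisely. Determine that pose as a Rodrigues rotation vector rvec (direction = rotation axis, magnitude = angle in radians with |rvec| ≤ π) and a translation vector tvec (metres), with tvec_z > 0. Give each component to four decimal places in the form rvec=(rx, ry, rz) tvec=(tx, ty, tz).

rvec=(-0.3722, 0.2635, 0.1973) tvec=(0.0687, 0.0750, 0.4522)

Intrinsics K: fx=821.2, fy=572.3, cx=332.7, cy=241.9
Marker side s = 0.108 m; corners in marker frame (Z=0):
  M0 = (-0.0540, +0.0540, 0)
  M1 = (+0.0540, +0.0540, 0)
  M2 = (+0.0540, -0.0540, 0)
  M3 = (-0.0540, -0.0540, 0)
Detected image corners:
  c0 = (341.342716, 390.285952) px
  c1 = (542.578290, 422.191216) px
  c2 = (572.350782, 283.809740) px
  c3 = (384.042961, 263.142461) px
Planar DLT: solve 8×8 A·h = b for H (H[2,2]=1):
  H  [+1507.28045 -674.99610 +457.43809]
  H  [+24.30937 +978.24521 +336.77528]
  H  [-0.63857 -0.73338 +1.00000]
B = K⁻¹H; ‖b₁‖=2.211537, ‖b₂‖=2.211537; λ = 2/(‖b₁‖+‖b₂‖) = 0.452174, sign → tz>0 ⇒ λ=+0.452174
r₁ = λ·B[:,0] = (+0.94693,+0.14125,-0.28874); r₂ = λ·B[:,1] = (-0.23732,+0.91308,-0.33161)
r₃ = r₁×r₂ = (+0.21680,+0.38254,+0.89814); SVD([r₁ r₂ r₃]) → R = UVᵀ:
  R  [+0.94693 -0.23732 +0.21680]
  R  [+0.14125 +0.91308 +0.38254]
  R  [-0.28874 -0.33161 +0.89814]
t = (+0.06868, +0.07496, +0.45217) m
tr R = 2.758149; θ = arccos((tr R − 1)/2) = 0.496879 rad = 28.469°
axis k = ((R−Rᵀ)₃₂, (R−Rᵀ)₁₃, (R−Rᵀ)₂₁) / (2 sinθ) = (-0.749084, +0.530275, +0.397091)
rvec = θ·k = (-0.372204, +0.263482, +0.197306)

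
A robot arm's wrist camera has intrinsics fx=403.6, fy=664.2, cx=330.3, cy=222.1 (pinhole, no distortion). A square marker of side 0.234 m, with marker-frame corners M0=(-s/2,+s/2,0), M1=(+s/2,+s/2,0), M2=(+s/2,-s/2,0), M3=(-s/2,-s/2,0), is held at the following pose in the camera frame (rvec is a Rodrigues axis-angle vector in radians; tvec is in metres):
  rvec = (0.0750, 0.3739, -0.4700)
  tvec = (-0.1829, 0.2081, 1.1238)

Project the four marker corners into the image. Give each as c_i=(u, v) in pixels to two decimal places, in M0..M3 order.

c0=(251.97, 428.65) c1=(317.93, 383.48) c2=(278.23, 255.14) c3=(215.39, 309.66)

Intrinsics K: fx=403.6, fy=664.2, cx=330.3, cy=222.1
Marker side s = 0.234 m; corners in marker frame (Z=0):
  M0 = (-0.1170, +0.1170, 0)
  M1 = (+0.1170, +0.1170, 0)
  M2 = (+0.1170, -0.1170, 0)
  M3 = (-0.1170, -0.1170, 0)
rvec = (0.0750, 0.3739, -0.4700), |rvec| = θ = 0.60525 rad = 34.678°
Rodrigues: sinθ=0.56897, 1−cosθ=0.17764; R = I + sinθ·[k]× + (1−cosθ)·[k]×²:
    [+0.82509 +0.45542 +0.33439]
    [-0.42823 +0.89015 -0.15572]
    [-0.36858 -0.01471 +0.92948]
t = (-0.1829, 0.2081, 1.1238) m
M0: Pc = R·M0+t = (-0.22615, +0.36235, +1.16520); u = 403.6·(-0.22615)/1.16520 + 330.3 = 251.9665, v = 664.2·(+0.36235)/1.16520 + 222.1 = 428.6505
M1: Pc = R·M1+t = (-0.03308, +0.26215, +1.07895); u = 403.6·(-0.03308)/1.07895 + 330.3 = 317.9259, v = 664.2·(+0.26215)/1.07895 + 222.1 = 383.4756
M2: Pc = R·M2+t = (-0.13965, +0.05385, +1.08240); u = 403.6·(-0.13965)/1.08240 + 330.3 = 278.2281, v = 664.2·(+0.05385)/1.08240 + 222.1 = 255.1441
M3: Pc = R·M3+t = (-0.33272, +0.15405, +1.16865); u = 403.6·(-0.33272)/1.16865 + 330.3 = 215.3928, v = 664.2·(+0.15405)/1.16865 + 222.1 = 309.6570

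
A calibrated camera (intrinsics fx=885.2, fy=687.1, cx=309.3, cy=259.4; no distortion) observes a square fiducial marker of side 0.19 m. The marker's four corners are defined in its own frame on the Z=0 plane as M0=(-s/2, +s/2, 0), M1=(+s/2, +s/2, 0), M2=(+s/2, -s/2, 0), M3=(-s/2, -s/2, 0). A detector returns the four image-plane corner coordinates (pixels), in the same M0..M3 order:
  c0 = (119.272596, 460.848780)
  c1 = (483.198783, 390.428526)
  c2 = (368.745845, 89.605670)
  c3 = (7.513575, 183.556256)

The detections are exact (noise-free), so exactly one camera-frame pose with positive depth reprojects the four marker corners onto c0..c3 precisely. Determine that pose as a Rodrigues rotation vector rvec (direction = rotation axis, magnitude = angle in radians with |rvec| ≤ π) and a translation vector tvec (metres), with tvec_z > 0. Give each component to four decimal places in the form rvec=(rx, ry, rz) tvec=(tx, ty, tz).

Intrinsics K: fx=885.2, fy=687.1, cx=309.3, cy=259.4
Marker side s = 0.19 m; corners in marker frame (Z=0):
  M0 = (-0.0950, +0.0950, 0)
  M1 = (+0.0950, +0.0950, 0)
  M2 = (+0.0950, -0.0950, 0)
  M3 = (-0.0950, -0.0950, 0)
Detected image corners:
  c0 = (119.272596, 460.848780) px
  c1 = (483.198783, 390.428526) px
  c2 = (368.745845, 89.605670) px
  c3 = (7.513575, 183.556256) px
Planar DLT: solve 8×8 A·h = b for H (H[2,2]=1):
  H  [+1809.58000 +616.27194 +238.19571]
  H  [-545.54157 +1543.39388 +283.87835]
  H  [-0.40375 +0.08684 +1.00000]
B = K⁻¹H; ‖b₁‖=2.313070, ‖b₂‖=2.313070; λ = 2/(‖b₁‖+‖b₂‖) = 0.432326, sign → tz>0 ⇒ λ=+0.432326
r₁ = λ·B[:,0] = (+0.94478,-0.27736,-0.17455); r₂ = λ·B[:,1] = (+0.28786,+0.95693,+0.03754)
r₃ = r₁×r₂ = (+0.15662,-0.08572,+0.98393); SVD([r₁ r₂ r₃]) → R = UVᵀ:
  R  [+0.94478 +0.28786 +0.15662]
  R  [-0.27736 +0.95693 -0.08572]
  R  [-0.17455 +0.03754 +0.98393]
t = (-0.03473, +0.01540, +0.43233) m
tr R = 2.885644; θ = arccos((tr R − 1)/2) = 0.339798 rad = 19.469°
axis k = ((R−Rᵀ)₃₂, (R−Rᵀ)₁₃, (R−Rᵀ)₂₁) / (2 sinθ) = (+0.184916, +0.496812, -0.847929)
rvec = θ·k = (+0.062834, +0.168816, -0.288124)

rvec=(0.0628, 0.1688, -0.2881) tvec=(-0.0347, 0.0154, 0.4323)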